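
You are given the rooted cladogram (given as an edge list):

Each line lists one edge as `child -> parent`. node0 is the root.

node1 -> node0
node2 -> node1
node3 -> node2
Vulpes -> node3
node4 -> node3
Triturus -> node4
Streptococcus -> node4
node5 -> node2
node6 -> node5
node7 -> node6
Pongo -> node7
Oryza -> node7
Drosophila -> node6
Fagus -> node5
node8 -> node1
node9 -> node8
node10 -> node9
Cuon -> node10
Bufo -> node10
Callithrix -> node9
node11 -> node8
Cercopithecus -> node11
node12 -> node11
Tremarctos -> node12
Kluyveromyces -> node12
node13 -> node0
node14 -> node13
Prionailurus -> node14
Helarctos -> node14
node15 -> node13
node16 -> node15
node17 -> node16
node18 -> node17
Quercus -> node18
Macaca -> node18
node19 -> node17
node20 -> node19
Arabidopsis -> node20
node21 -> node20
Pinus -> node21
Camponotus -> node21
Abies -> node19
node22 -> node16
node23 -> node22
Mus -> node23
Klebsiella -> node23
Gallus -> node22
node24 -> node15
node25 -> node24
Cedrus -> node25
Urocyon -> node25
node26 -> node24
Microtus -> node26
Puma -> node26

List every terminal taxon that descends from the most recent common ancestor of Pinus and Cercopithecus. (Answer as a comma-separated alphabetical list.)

Abies, Arabidopsis, Bufo, Callithrix, Camponotus, Cedrus, Cercopithecus, Cuon, Drosophila, Fagus, Gallus, Helarctos, Klebsiella, Kluyveromyces, Macaca, Microtus, Mus, Oryza, Pinus, Pongo, Prionailurus, Puma, Quercus, Streptococcus, Tremarctos, Triturus, Urocyon, Vulpes

Tracing Pinus: it sits inside (Pinus,Camponotus).
Tracing Cercopithecus: it sits inside (Cercopithecus,(Tremarctos,Kluyveromyces)).
The smallest clade enclosing both is the whole tree (their MRCA is the root), so the answer is all 28 tips in alphabetical order.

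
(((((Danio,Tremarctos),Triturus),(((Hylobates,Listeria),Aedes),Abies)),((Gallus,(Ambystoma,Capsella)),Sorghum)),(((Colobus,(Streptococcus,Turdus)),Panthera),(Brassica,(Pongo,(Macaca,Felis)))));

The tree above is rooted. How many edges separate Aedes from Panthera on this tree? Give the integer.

8

The MRCA of Aedes and Panthera is the root of the tree.
From Aedes up to that node: 5 branches. From Panthera up to the same node: 3 branches. Total: 5 + 3 = 8.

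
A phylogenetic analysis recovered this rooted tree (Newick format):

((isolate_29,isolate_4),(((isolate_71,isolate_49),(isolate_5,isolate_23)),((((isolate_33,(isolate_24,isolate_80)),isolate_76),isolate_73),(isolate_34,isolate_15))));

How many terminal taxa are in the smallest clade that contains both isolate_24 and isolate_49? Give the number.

11

The MRCA of isolate_24 and isolate_49 is the node subtending (((isolate_71,isolate_49),(isolate_5,isolate_23)),((((isolate_33,(isolate_24,isolate_80)),isolate_76),isolate_73),(isolate_34,isolate_15))).
That clade contains 11 terminal taxa: isolate_15, isolate_23, isolate_24, isolate_33, isolate_34, isolate_49, isolate_5, isolate_71, isolate_73, isolate_76, isolate_80.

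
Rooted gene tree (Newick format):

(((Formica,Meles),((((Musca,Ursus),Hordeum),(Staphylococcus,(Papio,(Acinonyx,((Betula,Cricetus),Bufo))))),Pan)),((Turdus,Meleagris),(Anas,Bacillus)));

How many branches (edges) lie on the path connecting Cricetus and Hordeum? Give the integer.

8

The MRCA of Cricetus and Hordeum is the node subtending (((Musca,Ursus),Hordeum),(Staphylococcus,(Papio,(Acinonyx,((Betula,Cricetus),Bufo))))).
From Cricetus up to that node: 6 branches. From Hordeum up to the same node: 2 branches. Total: 6 + 2 = 8.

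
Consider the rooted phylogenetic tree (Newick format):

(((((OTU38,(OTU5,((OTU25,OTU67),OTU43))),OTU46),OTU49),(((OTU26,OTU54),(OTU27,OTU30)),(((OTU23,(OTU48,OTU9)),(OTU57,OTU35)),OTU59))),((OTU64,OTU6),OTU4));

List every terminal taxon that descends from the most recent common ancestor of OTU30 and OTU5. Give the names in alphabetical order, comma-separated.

OTU23, OTU25, OTU26, OTU27, OTU30, OTU35, OTU38, OTU43, OTU46, OTU48, OTU49, OTU5, OTU54, OTU57, OTU59, OTU67, OTU9

Tracing OTU30: it sits inside (OTU27,OTU30).
Tracing OTU5: it sits inside (OTU5,((OTU25,OTU67),OTU43)).
The smallest clade enclosing both is ((((OTU38,(OTU5,((OTU25,OTU67),OTU43))),OTU46),OTU49),(((OTU26,OTU54),(OTU27,OTU30)),(((OTU23,(OTU48,OTU9)),(OTU57,OTU35)),OTU59))); the answer is its 17 terminal taxa in alphabetical order.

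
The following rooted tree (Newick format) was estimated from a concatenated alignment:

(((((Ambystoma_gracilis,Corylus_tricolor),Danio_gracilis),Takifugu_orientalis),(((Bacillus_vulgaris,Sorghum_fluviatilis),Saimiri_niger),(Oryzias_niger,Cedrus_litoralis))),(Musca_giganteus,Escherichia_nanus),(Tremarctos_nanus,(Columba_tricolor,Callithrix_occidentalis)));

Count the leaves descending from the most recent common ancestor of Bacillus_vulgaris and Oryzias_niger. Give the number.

The MRCA of Bacillus_vulgaris and Oryzias_niger is the node subtending (((Bacillus_vulgaris,Sorghum_fluviatilis),Saimiri_niger),(Oryzias_niger,Cedrus_litoralis)).
That clade contains 5 terminal taxa: Bacillus_vulgaris, Cedrus_litoralis, Oryzias_niger, Saimiri_niger, Sorghum_fluviatilis.

5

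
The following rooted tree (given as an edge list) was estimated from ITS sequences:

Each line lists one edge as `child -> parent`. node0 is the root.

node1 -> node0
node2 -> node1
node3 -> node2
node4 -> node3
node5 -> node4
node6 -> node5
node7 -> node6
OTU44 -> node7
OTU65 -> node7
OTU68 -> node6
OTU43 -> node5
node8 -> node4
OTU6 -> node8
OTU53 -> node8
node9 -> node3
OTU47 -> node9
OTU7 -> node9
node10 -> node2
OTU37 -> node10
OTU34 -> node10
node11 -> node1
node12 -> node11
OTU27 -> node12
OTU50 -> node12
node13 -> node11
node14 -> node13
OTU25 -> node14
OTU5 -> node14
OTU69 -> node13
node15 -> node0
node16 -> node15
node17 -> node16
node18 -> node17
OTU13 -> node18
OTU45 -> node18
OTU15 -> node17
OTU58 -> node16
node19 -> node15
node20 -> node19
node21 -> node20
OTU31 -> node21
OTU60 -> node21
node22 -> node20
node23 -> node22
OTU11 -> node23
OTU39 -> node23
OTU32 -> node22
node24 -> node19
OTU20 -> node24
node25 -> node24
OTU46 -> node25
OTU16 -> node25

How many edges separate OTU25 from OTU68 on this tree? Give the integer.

The MRCA of OTU25 and OTU68 is the node subtending (((((((OTU44,OTU65),OTU68),OTU43),(OTU6,OTU53)),(OTU47,OTU7)),(OTU37,OTU34)),((OTU27,OTU50),((OTU25,OTU5),OTU69))).
From OTU25 up to that node: 4 branches. From OTU68 up to the same node: 6 branches. Total: 4 + 6 = 10.

10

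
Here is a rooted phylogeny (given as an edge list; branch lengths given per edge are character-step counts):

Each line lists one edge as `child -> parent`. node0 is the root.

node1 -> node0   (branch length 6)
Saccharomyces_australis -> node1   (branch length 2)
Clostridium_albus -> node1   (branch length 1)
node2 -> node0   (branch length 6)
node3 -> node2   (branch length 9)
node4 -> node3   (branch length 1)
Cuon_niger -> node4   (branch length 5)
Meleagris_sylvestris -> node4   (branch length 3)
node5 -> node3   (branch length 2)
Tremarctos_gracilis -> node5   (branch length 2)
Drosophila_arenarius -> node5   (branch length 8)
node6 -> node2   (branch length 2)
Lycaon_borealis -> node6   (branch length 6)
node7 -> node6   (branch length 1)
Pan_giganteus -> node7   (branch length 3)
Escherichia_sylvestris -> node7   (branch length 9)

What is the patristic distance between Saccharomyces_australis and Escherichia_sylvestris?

26

The path runs Saccharomyces_australis → … → MRCA → … → Escherichia_sylvestris; the MRCA is the root of the tree.
Branch lengths along that path: 2 + 6 + 6 + 2 + 1 + 9 = 26.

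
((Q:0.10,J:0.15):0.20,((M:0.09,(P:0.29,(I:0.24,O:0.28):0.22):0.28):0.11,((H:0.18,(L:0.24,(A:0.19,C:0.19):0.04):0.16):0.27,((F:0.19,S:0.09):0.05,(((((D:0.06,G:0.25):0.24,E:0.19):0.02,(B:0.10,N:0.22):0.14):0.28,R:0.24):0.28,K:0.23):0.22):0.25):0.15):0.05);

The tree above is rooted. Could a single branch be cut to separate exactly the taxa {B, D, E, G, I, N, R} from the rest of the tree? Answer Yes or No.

The MRCA of the listed taxa subtends ((M,(P,(I,O))),((H,(L,(A,C))),((F,S),(((((D,G),E),(B,N)),R),K)))).
That clade also contains A, C, F, H, K, L, M, O, P, S, which are not in the proposed group, so the group is not monophyletic.

No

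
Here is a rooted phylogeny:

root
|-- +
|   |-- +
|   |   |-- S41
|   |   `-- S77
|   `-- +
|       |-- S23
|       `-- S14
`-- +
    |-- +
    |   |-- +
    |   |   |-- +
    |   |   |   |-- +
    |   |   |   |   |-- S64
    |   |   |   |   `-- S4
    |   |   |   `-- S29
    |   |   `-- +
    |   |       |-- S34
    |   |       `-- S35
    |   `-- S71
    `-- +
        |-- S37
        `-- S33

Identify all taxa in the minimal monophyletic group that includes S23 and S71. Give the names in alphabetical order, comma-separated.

S14, S23, S29, S33, S34, S35, S37, S4, S41, S64, S71, S77

Tracing S23: it sits inside (S23,S14).
Tracing S71: it sits inside ((((S64,S4),S29),(S34,S35)),S71).
The smallest clade enclosing both is the whole tree (their MRCA is the root), so the answer is all 12 tips in alphabetical order.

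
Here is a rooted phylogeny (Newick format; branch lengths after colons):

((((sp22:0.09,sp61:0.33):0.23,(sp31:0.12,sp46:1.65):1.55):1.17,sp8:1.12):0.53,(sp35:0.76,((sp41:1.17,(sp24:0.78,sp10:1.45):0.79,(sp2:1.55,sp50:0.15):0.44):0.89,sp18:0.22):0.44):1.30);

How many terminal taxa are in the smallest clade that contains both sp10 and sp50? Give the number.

5

The MRCA of sp10 and sp50 is the node subtending (sp41,(sp24,sp10),(sp2,sp50)).
That clade contains 5 terminal taxa: sp10, sp2, sp24, sp41, sp50.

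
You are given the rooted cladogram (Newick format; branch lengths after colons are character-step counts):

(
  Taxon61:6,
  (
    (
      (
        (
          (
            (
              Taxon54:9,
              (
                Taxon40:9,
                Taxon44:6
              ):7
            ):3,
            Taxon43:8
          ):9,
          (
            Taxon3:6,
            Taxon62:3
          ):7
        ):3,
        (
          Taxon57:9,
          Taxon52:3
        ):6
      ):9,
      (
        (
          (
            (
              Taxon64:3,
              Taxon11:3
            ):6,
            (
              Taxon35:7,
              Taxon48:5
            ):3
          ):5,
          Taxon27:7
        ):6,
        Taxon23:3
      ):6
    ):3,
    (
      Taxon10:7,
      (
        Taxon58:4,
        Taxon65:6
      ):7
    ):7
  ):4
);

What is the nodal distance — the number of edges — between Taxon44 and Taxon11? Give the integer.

11

The MRCA of Taxon44 and Taxon11 is the node subtending (((((Taxon54,(Taxon40,Taxon44)),Taxon43),(Taxon3,Taxon62)),(Taxon57,Taxon52)),((((Taxon64,Taxon11),(Taxon35,Taxon48)),Taxon27),Taxon23)).
From Taxon44 up to that node: 6 branches. From Taxon11 up to the same node: 5 branches. Total: 6 + 5 = 11.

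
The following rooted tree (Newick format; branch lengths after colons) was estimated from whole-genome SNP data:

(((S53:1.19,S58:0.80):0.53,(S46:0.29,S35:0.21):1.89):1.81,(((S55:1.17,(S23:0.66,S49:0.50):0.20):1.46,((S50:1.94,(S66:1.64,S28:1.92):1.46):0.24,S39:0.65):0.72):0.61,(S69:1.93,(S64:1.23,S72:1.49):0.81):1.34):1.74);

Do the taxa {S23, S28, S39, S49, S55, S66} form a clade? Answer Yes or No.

The MRCA of the listed taxa subtends ((S55,(S23,S49)),((S50,(S66,S28)),S39)).
That clade also contains S50, which is not in the proposed group, so the group is not monophyletic.

No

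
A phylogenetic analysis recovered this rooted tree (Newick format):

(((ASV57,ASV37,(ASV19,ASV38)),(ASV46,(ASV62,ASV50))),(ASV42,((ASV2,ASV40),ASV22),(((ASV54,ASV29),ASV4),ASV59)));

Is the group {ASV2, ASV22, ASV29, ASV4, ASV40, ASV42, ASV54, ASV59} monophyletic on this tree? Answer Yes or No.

Yes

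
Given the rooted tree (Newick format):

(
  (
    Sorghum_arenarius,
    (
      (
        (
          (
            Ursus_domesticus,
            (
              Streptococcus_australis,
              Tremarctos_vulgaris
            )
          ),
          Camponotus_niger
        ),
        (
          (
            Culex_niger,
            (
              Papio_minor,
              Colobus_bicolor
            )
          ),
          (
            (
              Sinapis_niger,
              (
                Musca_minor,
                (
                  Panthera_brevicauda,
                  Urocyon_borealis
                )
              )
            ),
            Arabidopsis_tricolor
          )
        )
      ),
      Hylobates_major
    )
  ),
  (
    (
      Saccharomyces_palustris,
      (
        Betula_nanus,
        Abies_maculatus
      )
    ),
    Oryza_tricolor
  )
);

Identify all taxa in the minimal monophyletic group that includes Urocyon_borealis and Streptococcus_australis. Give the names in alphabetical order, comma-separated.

Arabidopsis_tricolor, Camponotus_niger, Colobus_bicolor, Culex_niger, Musca_minor, Panthera_brevicauda, Papio_minor, Sinapis_niger, Streptococcus_australis, Tremarctos_vulgaris, Urocyon_borealis, Ursus_domesticus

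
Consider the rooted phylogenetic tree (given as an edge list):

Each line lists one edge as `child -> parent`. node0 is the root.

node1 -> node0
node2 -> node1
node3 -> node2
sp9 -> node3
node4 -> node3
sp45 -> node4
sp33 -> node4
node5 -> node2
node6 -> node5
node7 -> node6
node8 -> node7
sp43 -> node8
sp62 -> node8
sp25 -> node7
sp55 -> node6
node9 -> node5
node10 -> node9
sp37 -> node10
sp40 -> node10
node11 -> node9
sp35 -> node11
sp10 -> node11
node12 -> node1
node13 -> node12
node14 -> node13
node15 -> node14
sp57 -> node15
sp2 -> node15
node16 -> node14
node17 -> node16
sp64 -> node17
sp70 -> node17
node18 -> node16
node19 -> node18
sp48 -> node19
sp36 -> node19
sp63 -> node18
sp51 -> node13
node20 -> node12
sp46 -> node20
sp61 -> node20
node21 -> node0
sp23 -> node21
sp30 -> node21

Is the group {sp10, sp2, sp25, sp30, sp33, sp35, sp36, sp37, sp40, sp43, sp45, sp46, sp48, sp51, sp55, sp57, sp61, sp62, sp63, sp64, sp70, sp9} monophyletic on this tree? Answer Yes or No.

The MRCA of the listed taxa is the root, so the smallest clade containing them is the whole tree.
That clade also contains sp23, which is not in the proposed group, so the group is not monophyletic.

No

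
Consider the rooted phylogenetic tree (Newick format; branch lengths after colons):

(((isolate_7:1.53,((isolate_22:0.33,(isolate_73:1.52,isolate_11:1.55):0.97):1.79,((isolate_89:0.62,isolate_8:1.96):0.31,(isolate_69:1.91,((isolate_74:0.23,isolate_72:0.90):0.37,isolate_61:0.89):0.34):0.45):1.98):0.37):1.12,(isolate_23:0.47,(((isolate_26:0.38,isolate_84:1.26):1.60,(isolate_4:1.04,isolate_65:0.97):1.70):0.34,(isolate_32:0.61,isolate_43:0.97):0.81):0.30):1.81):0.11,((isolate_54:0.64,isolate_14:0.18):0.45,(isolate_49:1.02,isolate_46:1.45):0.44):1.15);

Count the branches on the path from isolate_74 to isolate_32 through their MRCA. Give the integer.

The MRCA of isolate_74 and isolate_32 is the node subtending ((isolate_7,((isolate_22,(isolate_73,isolate_11)),((isolate_89,isolate_8),(isolate_69,((isolate_74,isolate_72),isolate_61))))),(isolate_23,(((isolate_26,isolate_84),(isolate_4,isolate_65)),(isolate_32,isolate_43)))).
From isolate_74 up to that node: 7 branches. From isolate_32 up to the same node: 4 branches. Total: 7 + 4 = 11.

11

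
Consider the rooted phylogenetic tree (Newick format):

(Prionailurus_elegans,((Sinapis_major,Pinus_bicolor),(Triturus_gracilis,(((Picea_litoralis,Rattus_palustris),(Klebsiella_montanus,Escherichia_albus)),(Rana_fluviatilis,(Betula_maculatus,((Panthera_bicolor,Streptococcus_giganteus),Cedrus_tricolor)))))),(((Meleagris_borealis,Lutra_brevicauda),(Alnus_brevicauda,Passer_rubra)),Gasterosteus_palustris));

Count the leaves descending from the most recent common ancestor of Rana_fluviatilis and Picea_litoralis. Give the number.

9

The MRCA of Rana_fluviatilis and Picea_litoralis is the node subtending (((Picea_litoralis,Rattus_palustris),(Klebsiella_montanus,Escherichia_albus)),(Rana_fluviatilis,(Betula_maculatus,((Panthera_bicolor,Streptococcus_giganteus),Cedrus_tricolor)))).
That clade contains 9 terminal taxa: Betula_maculatus, Cedrus_tricolor, Escherichia_albus, Klebsiella_montanus, Panthera_bicolor, Picea_litoralis, Rana_fluviatilis, Rattus_palustris, Streptococcus_giganteus.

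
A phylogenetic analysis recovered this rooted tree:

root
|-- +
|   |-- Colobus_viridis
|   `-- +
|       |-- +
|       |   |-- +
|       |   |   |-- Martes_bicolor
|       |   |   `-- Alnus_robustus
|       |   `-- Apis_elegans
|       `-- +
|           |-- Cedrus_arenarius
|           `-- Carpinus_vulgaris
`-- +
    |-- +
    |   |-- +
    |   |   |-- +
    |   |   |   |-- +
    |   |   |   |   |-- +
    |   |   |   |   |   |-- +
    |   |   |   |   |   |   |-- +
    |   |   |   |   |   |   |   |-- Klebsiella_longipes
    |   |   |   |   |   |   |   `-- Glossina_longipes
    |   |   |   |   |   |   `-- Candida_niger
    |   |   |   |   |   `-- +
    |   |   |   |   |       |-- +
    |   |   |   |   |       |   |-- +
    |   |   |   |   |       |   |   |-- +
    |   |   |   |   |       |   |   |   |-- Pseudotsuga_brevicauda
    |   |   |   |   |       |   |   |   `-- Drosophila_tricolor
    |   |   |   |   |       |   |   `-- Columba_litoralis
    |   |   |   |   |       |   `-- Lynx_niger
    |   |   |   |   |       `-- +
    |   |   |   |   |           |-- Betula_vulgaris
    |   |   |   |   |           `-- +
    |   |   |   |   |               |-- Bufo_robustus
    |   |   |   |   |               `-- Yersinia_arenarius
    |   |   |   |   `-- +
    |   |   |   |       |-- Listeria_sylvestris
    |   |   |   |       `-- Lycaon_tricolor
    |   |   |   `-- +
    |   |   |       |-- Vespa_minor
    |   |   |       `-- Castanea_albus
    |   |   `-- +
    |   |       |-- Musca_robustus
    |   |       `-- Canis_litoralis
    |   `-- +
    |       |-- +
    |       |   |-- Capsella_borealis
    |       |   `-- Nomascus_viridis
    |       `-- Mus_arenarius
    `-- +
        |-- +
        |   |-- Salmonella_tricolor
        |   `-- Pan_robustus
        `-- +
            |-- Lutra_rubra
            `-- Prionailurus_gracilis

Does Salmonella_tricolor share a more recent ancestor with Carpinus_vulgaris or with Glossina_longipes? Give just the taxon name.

Glossina_longipes

The MRCA of Salmonella_tricolor and Glossina_longipes subtends ((((((((Klebsiella_longipes,Glossina_longipes),Candida_niger),((((Pseudotsuga_brevicauda,Drosophila_tricolor),Columba_litoralis),Lynx_niger),(Betula_vulgaris,(Bufo_robustus,Yersinia_arenarius)))),(Listeria_sylvestris,Lycaon_tricolor)),(Vespa_minor,Castanea_albus)),(Musca_robustus,Canis_litoralis)),((Capsella_borealis,Nomascus_viridis),Mus_arenarius)),((Salmonella_tricolor,Pan_robustus),(Lutra_rubra,Prionailurus_gracilis))) (23 taxa).
The MRCA of Salmonella_tricolor and Carpinus_vulgaris is the root, subtending the entire tree (29 taxa).
The first is nested inside the second, so Salmonella_tricolor shares a more recent common ancestor with Glossina_longipes.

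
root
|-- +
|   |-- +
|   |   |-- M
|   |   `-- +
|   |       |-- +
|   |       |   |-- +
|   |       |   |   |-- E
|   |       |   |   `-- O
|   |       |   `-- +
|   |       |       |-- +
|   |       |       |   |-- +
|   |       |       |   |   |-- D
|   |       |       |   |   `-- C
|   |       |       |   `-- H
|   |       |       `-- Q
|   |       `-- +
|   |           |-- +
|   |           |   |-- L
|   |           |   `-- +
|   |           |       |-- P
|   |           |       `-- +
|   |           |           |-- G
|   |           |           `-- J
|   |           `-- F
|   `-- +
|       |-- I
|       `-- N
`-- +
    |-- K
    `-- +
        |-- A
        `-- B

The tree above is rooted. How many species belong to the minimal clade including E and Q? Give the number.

The MRCA of E and Q is the node subtending ((E,O),(((D,C),H),Q)).
That clade contains 6 terminal taxa: C, D, E, H, O, Q.

6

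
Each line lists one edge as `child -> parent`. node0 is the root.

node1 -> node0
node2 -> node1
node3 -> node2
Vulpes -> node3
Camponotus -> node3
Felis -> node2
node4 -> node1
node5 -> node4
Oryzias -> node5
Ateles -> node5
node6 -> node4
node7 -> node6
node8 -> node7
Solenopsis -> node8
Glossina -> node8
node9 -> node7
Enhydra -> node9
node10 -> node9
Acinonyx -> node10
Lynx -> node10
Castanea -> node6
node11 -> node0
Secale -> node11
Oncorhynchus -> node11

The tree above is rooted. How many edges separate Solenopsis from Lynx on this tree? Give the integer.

The MRCA of Solenopsis and Lynx is the node subtending ((Solenopsis,Glossina),(Enhydra,(Acinonyx,Lynx))).
From Solenopsis up to that node: 2 branches. From Lynx up to the same node: 3 branches. Total: 2 + 3 = 5.

5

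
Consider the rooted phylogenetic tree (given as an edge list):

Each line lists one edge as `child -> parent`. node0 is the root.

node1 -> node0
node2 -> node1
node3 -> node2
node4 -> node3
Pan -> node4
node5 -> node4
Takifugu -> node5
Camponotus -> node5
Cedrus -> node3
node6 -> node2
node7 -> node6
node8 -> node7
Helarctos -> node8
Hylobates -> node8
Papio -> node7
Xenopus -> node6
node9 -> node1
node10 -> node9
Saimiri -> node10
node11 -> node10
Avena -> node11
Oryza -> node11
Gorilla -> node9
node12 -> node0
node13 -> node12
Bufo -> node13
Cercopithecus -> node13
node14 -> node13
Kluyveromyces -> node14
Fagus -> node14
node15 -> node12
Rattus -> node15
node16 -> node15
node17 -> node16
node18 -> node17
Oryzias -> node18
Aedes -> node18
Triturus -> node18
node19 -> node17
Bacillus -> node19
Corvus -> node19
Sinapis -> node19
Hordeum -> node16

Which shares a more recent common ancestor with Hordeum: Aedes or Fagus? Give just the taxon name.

Aedes

The MRCA of Hordeum and Aedes subtends (((Oryzias,Aedes,Triturus),(Bacillus,Corvus,Sinapis)),Hordeum) (7 taxa).
The MRCA of Hordeum and Fagus subtends ((Bufo,Cercopithecus,(Kluyveromyces,Fagus)),(Rattus,(((Oryzias,Aedes,Triturus),(Bacillus,Corvus,Sinapis)),Hordeum))) (12 taxa).
The first is nested inside the second, so Hordeum shares a more recent common ancestor with Aedes.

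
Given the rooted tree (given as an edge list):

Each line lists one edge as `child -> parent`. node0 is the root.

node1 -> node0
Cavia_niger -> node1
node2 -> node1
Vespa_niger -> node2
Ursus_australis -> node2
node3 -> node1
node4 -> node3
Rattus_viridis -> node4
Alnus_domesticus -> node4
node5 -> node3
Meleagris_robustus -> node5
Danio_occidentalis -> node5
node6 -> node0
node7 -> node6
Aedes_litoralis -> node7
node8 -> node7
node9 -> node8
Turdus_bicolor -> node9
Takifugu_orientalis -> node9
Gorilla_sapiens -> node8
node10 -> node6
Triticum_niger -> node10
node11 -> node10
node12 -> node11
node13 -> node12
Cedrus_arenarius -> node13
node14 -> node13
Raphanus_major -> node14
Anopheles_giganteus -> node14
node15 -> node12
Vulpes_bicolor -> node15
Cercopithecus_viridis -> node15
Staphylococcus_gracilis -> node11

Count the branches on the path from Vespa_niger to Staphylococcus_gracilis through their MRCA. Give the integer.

The MRCA of Vespa_niger and Staphylococcus_gracilis is the root of the tree.
From Vespa_niger up to that node: 3 branches. From Staphylococcus_gracilis up to the same node: 4 branches. Total: 3 + 4 = 7.

7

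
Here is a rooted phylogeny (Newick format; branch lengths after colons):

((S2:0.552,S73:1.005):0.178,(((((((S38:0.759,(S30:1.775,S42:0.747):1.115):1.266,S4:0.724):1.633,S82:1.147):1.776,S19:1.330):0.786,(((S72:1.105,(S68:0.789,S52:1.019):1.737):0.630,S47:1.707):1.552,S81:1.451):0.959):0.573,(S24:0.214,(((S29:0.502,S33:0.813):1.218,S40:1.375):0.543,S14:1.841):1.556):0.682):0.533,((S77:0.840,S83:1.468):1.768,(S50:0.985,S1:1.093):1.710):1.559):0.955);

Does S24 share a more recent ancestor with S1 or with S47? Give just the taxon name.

S47

The MRCA of S24 and S47 subtends ((((((S38,(S30,S42)),S4),S82),S19),(((S72,(S68,S52)),S47),S81)),(S24,(((S29,S33),S40),S14))) (16 taxa).
The MRCA of S24 and S1 subtends (((((((S38,(S30,S42)),S4),S82),S19),(((S72,(S68,S52)),S47),S81)),(S24,(((S29,S33),S40),S14))),((S77,S83),(S50,S1))) (20 taxa).
The first is nested inside the second, so S24 shares a more recent common ancestor with S47.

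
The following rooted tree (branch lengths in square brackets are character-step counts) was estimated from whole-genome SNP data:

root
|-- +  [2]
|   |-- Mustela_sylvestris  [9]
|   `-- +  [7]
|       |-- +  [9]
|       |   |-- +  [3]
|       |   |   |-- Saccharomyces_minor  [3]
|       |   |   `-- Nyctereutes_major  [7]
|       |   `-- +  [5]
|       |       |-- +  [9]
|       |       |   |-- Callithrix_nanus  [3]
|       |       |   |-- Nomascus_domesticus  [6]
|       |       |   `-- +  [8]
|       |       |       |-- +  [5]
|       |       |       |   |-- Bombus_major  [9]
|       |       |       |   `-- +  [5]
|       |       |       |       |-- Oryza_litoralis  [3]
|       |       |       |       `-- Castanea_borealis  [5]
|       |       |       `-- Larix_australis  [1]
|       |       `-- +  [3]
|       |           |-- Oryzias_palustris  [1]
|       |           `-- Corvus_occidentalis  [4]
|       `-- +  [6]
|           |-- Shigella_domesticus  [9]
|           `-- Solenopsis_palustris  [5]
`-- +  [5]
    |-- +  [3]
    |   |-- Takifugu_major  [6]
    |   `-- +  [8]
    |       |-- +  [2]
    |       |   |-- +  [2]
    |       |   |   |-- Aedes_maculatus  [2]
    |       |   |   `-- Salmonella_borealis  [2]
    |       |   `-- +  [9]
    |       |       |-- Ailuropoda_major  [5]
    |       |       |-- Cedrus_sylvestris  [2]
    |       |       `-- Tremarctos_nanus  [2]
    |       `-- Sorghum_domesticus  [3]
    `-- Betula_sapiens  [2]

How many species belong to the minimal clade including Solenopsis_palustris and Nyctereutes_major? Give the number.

The MRCA of Solenopsis_palustris and Nyctereutes_major is the node subtending (((Saccharomyces_minor,Nyctereutes_major),((Callithrix_nanus,Nomascus_domesticus,((Bombus_major,(Oryza_litoralis,Castanea_borealis)),Larix_australis)),(Oryzias_palustris,Corvus_occidentalis))),(Shigella_domesticus,Solenopsis_palustris)).
That clade contains 12 terminal taxa: Bombus_major, Callithrix_nanus, Castanea_borealis, Corvus_occidentalis, Larix_australis, Nomascus_domesticus, Nyctereutes_major, Oryza_litoralis, Oryzias_palustris, Saccharomyces_minor, Shigella_domesticus, Solenopsis_palustris.

12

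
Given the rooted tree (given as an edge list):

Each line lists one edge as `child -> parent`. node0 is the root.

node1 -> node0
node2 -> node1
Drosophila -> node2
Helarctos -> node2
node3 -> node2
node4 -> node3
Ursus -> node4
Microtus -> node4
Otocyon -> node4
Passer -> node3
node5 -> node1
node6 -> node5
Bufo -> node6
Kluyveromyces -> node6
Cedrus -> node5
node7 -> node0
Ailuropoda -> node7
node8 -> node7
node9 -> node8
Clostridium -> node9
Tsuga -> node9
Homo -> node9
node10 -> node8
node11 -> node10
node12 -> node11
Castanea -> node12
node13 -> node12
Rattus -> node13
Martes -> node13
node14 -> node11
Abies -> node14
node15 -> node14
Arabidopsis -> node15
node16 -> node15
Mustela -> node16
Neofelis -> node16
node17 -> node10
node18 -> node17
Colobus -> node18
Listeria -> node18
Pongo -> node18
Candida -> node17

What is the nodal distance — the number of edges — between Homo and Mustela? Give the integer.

8

The MRCA of Homo and Mustela is the node subtending ((Clostridium,Tsuga,Homo),(((Castanea,(Rattus,Martes)),(Abies,(Arabidopsis,(Mustela,Neofelis)))),((Colobus,Listeria,Pongo),Candida))).
From Homo up to that node: 2 branches. From Mustela up to the same node: 6 branches. Total: 2 + 6 = 8.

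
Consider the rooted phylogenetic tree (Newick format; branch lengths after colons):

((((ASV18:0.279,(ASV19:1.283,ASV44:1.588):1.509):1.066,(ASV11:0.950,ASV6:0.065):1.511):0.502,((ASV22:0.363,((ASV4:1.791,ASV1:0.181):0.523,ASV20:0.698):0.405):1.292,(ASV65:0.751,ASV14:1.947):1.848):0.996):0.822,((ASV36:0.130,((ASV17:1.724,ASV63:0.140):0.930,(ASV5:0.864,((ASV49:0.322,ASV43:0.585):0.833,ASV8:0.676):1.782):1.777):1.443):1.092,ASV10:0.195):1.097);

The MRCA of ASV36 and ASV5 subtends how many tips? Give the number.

7

The MRCA of ASV36 and ASV5 is the node subtending (ASV36,((ASV17,ASV63),(ASV5,((ASV49,ASV43),ASV8)))).
That clade contains 7 terminal taxa: ASV17, ASV36, ASV43, ASV49, ASV5, ASV63, ASV8.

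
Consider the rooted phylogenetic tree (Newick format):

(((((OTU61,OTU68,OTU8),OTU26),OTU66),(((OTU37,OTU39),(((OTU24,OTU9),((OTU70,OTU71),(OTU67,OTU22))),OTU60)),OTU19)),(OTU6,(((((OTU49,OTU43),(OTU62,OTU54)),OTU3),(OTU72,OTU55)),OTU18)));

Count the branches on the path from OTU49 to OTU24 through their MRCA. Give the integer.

14

The MRCA of OTU49 and OTU24 is the root of the tree.
From OTU49 up to that node: 7 branches. From OTU24 up to the same node: 7 branches. Total: 7 + 7 = 14.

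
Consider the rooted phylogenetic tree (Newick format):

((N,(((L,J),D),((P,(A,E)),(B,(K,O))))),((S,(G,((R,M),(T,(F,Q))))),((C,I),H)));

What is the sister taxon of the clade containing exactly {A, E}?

P

The clade containing exactly {A, E} attaches to the tree at the node subtending (P,(A,E)).
The other lineage descending from that same node — the sister group — is the single tip P.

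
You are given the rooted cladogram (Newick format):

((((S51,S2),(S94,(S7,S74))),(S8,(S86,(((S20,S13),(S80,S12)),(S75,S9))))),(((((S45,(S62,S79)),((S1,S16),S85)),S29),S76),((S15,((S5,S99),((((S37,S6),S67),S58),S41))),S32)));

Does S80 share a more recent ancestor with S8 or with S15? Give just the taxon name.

S8

The MRCA of S80 and S8 subtends (S8,(S86,(((S20,S13),(S80,S12)),(S75,S9)))) (8 taxa).
The MRCA of S80 and S15 is the root, subtending the entire tree (30 taxa).
The first is nested inside the second, so S80 shares a more recent common ancestor with S8.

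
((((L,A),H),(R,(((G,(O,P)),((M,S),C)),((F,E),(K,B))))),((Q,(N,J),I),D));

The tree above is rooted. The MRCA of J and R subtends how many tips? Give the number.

The MRCA of J and R is the root, so the clade is the entire tree.
That clade contains 19 terminal taxa: A, B, C, D, E, F, G, H, I, J, K, L, M, N, O, P, Q, R, S.

19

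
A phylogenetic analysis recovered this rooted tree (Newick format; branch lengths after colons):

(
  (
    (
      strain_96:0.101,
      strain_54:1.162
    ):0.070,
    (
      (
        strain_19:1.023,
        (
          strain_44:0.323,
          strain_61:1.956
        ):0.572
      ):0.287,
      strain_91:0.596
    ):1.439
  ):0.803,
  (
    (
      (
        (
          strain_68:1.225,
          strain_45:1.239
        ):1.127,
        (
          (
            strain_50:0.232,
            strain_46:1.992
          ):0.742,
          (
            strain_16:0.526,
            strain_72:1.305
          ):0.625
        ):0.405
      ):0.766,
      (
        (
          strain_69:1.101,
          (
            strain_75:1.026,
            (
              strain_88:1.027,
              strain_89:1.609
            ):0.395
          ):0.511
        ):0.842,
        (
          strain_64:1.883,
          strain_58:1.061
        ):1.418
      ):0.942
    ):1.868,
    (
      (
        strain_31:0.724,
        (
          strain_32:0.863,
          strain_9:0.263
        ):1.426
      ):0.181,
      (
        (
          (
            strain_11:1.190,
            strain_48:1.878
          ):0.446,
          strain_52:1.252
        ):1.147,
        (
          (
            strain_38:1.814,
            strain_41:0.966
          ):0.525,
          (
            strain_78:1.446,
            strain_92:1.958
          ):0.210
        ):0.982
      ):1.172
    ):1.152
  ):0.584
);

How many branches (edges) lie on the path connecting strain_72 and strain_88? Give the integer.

The MRCA of strain_72 and strain_88 is the node subtending (((strain_68,strain_45),((strain_50,strain_46),(strain_16,strain_72))),((strain_69,(strain_75,(strain_88,strain_89))),(strain_64,strain_58))).
From strain_72 up to that node: 4 branches. From strain_88 up to the same node: 5 branches. Total: 4 + 5 = 9.

9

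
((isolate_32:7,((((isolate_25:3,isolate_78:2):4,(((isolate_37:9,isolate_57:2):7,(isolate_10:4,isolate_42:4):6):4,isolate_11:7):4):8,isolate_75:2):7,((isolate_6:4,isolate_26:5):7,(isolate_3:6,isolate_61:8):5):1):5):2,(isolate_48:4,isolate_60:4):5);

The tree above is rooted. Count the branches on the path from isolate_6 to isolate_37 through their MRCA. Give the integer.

The MRCA of isolate_6 and isolate_37 is the node subtending ((((isolate_25,isolate_78),(((isolate_37,isolate_57),(isolate_10,isolate_42)),isolate_11)),isolate_75),((isolate_6,isolate_26),(isolate_3,isolate_61))).
From isolate_6 up to that node: 3 branches. From isolate_37 up to the same node: 6 branches. Total: 3 + 6 = 9.

9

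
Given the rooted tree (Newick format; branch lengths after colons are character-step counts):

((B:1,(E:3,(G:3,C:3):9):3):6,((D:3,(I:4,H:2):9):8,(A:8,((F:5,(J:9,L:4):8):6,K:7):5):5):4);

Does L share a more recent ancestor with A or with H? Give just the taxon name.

A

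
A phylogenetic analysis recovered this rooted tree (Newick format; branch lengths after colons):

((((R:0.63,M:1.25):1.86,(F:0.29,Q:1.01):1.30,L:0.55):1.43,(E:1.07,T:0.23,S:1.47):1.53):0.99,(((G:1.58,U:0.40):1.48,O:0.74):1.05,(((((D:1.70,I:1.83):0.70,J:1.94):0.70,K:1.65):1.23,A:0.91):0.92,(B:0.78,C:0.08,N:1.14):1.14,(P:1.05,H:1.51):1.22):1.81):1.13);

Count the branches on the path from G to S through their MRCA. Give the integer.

The MRCA of G and S is the root of the tree.
From G up to that node: 4 branches. From S up to the same node: 3 branches. Total: 4 + 3 = 7.

7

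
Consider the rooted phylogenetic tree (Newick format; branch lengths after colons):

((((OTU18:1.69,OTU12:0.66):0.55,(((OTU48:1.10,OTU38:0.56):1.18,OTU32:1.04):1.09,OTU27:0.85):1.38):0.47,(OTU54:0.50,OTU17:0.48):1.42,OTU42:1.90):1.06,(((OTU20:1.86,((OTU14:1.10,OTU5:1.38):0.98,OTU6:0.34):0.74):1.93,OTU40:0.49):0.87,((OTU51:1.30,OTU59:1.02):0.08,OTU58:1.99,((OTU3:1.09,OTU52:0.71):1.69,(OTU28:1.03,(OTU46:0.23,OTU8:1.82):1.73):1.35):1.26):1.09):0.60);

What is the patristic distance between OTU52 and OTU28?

The path runs OTU52 → … → MRCA → … → OTU28; the MRCA is the node subtending ((OTU3,OTU52),(OTU28,(OTU46,OTU8))).
Branch lengths along that path: 0.71 + 1.69 + 1.35 + 1.03 = 4.78.

4.78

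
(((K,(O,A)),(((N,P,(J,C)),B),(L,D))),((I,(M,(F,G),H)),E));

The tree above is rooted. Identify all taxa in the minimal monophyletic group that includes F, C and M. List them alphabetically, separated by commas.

A, B, C, D, E, F, G, H, I, J, K, L, M, N, O, P

Tracing F: it sits inside (F,G).
Tracing C: it sits inside (J,C).
Tracing M: it sits inside (M,(F,G),H).
The smallest clade enclosing all 3 is the whole tree (their MRCA is the root), so the answer is all 16 tips in alphabetical order.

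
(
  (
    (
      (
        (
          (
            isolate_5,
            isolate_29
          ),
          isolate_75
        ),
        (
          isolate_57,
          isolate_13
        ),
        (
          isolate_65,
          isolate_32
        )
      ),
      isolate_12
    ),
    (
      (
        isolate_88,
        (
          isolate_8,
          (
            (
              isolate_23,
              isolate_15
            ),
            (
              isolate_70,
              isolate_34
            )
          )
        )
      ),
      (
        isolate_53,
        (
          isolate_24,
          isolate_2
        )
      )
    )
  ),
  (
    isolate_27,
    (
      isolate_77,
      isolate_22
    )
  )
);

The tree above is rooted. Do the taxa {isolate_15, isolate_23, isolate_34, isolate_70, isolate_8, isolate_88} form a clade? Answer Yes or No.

The most recent common ancestor of these taxa subtends (isolate_88,(isolate_8,((isolate_23,isolate_15),(isolate_70,isolate_34)))).
That clade has exactly 6 tips — every listed taxon and nothing else — so the group is monophyletic.

Yes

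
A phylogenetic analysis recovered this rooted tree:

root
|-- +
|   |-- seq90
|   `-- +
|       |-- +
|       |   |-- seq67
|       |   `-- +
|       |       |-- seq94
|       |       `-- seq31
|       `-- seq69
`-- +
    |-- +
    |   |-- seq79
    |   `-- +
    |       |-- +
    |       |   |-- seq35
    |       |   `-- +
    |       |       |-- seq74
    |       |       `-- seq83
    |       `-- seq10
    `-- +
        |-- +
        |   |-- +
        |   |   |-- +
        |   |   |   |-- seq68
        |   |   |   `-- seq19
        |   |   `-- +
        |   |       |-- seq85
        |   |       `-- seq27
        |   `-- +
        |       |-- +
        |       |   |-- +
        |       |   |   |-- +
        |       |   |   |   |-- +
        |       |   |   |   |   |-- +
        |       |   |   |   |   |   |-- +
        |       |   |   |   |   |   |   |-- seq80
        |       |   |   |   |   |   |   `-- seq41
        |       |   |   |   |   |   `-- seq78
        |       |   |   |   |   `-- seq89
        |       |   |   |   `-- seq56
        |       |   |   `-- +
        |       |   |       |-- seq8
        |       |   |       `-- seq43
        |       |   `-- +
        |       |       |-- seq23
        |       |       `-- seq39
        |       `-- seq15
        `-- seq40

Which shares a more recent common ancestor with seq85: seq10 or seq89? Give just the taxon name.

seq89

The MRCA of seq85 and seq89 subtends (((seq68,seq19),(seq85,seq27)),(((((((seq80,seq41),seq78),seq89),seq56),(seq8,seq43)),(seq23,seq39)),seq15)) (14 taxa).
The MRCA of seq85 and seq10 subtends ((seq79,((seq35,(seq74,seq83)),seq10)),((((seq68,seq19),(seq85,seq27)),(((((((seq80,seq41),seq78),seq89),seq56),(seq8,seq43)),(seq23,seq39)),seq15)),seq40)) (20 taxa).
The first is nested inside the second, so seq85 shares a more recent common ancestor with seq89.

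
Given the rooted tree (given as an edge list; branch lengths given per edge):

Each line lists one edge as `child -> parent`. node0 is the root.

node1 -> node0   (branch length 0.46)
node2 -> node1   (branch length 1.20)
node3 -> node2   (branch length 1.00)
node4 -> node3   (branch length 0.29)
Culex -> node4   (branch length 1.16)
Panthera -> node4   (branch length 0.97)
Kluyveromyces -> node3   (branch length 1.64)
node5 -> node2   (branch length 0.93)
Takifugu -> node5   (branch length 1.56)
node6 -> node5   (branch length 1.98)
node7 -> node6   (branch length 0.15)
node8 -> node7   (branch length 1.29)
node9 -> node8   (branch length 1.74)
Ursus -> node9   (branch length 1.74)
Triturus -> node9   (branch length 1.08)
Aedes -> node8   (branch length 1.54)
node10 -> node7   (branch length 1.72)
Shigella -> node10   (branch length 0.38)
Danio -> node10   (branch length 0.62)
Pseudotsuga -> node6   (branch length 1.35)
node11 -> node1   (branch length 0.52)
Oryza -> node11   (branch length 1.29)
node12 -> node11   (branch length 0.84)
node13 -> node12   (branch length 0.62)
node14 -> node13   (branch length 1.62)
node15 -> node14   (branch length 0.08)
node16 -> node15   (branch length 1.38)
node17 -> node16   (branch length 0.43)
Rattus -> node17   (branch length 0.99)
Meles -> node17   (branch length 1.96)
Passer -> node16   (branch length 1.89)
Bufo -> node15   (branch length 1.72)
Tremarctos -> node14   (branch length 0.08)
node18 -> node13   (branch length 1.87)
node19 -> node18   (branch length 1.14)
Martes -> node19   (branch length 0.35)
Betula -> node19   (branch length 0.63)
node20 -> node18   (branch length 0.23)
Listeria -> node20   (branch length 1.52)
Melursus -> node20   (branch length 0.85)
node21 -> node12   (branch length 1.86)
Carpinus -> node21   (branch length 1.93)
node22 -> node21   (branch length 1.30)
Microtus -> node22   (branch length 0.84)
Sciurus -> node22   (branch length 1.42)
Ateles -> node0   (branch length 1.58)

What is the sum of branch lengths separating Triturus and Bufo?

13.77

The path runs Triturus → … → MRCA → … → Bufo; the MRCA is the node subtending ((((Culex,Panthera),Kluyveromyces),(Takifugu,((((Ursus,Triturus),Aedes),(Shigella,Danio)),Pseudotsuga))),(Oryza,((((((Rattus,Meles),Passer),Bufo),Tremarctos),((Martes,Betula),(Listeria,Melursus))),(Carpinus,(Microtus,Sciurus))))).
Branch lengths along that path: 1.08 + 1.74 + 1.29 + 0.15 + 1.98 + 0.93 + 1.20 + 0.52 + 0.84 + 0.62 + 1.62 + 0.08 + 1.72 = 13.77.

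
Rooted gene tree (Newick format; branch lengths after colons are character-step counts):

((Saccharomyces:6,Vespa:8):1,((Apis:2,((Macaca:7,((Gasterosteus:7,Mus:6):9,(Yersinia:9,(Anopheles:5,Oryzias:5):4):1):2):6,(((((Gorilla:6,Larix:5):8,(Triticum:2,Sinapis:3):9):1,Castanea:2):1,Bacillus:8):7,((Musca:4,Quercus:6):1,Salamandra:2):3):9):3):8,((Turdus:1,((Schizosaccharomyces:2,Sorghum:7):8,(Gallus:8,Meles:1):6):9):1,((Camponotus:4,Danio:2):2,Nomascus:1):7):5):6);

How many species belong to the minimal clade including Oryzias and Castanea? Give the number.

15

The MRCA of Oryzias and Castanea is the node subtending ((Macaca,((Gasterosteus,Mus),(Yersinia,(Anopheles,Oryzias)))),(((((Gorilla,Larix),(Triticum,Sinapis)),Castanea),Bacillus),((Musca,Quercus),Salamandra))).
That clade contains 15 terminal taxa: Anopheles, Bacillus, Castanea, Gasterosteus, Gorilla, Larix, Macaca, Mus, Musca, Oryzias, Quercus, Salamandra, Sinapis, Triticum, Yersinia.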